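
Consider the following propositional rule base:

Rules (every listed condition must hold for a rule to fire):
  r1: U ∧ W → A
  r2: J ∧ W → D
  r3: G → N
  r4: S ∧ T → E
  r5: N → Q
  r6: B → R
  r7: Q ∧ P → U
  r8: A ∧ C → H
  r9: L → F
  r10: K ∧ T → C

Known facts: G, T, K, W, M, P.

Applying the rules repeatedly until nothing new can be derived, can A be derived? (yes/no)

yes

Round 1: r3 [G → N]; r10 [K ∧ T → C]. New: N, C.
Round 2: r5 [N → Q]. New: Q.
Round 3: r7 [Q ∧ P → U]. New: U.
Round 4: r1 [U ∧ W → A]. New: A.
Round 5: r8 [A ∧ C → H]. New: H.
A appears in round 4, so it is derivable.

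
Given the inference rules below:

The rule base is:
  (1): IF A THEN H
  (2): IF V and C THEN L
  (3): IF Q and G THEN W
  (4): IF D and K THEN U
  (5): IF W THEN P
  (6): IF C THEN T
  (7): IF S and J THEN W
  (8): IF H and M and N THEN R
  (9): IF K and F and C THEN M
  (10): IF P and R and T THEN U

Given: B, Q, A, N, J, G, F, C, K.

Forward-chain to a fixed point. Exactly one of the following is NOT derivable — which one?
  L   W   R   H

Round 1: (1) [IF A THEN H]; (3) [IF Q and G THEN W]; (6) [IF C THEN T]; (9) [IF K and F and C THEN M]. New: H, W, T, M.
Round 2: (5) [IF W THEN P]; (8) [IF H and M and N THEN R]. New: P, R.
Round 3: (10) [IF P and R and T THEN U]. New: U.
Derived: H (round 1), W (round 1), R (round 2). L never appears in any round.

L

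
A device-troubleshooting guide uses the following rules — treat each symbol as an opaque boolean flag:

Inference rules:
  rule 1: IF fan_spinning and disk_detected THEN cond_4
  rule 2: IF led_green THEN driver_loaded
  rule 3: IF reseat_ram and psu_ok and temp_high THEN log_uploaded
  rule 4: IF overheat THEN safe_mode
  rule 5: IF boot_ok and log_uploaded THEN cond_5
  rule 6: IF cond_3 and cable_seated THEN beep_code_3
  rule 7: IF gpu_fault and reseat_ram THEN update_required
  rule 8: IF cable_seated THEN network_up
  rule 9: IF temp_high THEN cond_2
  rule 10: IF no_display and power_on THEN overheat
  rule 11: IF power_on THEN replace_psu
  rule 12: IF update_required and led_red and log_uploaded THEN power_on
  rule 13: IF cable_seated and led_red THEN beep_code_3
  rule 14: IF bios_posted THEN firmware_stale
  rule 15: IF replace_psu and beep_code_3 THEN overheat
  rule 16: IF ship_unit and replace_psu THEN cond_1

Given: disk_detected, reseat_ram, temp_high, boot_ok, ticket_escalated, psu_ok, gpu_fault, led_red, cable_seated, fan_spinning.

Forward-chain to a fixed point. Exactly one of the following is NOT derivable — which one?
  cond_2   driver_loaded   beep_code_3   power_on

Round 1: rule 1 [IF fan_spinning and disk_detected THEN cond_4]; rule 3 [IF reseat_ram and psu_ok and temp_high THEN log_uploaded]; rule 7 [IF gpu_fault and reseat_ram THEN update_required]; rule 8 [IF cable_seated THEN network_up]; rule 9 [IF temp_high THEN cond_2]; rule 13 [IF cable_seated and led_red THEN beep_code_3]. Adds cond_4, log_uploaded, update_required, network_up, cond_2, beep_code_3.
Round 2: rule 5 [IF boot_ok and log_uploaded THEN cond_5]; rule 12 [IF update_required and led_red and log_uploaded THEN power_on]. Adds cond_5, power_on.
Round 3: rule 11 [IF power_on THEN replace_psu]. Adds replace_psu.
Round 4: rule 15 [IF replace_psu and beep_code_3 THEN overheat]. Adds overheat.
Round 5: rule 4 [IF overheat THEN safe_mode]. Adds safe_mode.
Derived: beep_code_3 (round 1), power_on (round 2), cond_2 (round 1). driver_loaded never appears in any round.

driver_loaded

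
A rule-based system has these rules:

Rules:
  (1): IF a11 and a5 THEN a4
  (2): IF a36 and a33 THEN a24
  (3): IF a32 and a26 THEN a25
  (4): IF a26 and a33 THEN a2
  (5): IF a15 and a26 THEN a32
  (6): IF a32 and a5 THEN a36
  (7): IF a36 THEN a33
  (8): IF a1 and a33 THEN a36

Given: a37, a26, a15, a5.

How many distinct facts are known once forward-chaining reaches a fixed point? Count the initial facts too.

10

Round 1: (5) [IF a15 and a26 THEN a32]. New: a32.
Round 2: (3) [IF a32 and a26 THEN a25]; (6) [IF a32 and a5 THEN a36]. New: a25, a36.
Round 3: (7) [IF a36 THEN a33]. New: a33.
Round 4: (2) [IF a36 and a33 THEN a24]; (4) [IF a26 and a33 THEN a2]. New: a24, a2.
Closure: {a15, a2, a24, a25, a26, a32, a33, a36, a37, a5} — 10 facts.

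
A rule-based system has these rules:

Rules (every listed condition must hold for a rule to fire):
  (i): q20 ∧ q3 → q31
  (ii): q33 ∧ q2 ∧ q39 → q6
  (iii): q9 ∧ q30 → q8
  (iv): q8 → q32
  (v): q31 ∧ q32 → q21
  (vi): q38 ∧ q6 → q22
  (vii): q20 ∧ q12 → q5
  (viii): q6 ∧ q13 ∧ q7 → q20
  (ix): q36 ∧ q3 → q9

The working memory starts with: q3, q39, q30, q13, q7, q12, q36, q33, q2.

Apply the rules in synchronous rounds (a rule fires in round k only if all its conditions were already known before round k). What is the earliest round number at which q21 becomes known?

Round 1: (ii) [q33 ∧ q2 ∧ q39 → q6]; (ix) [q36 ∧ q3 → q9]. New: q6, q9.
Round 2: (iii) [q9 ∧ q30 → q8]; (viii) [q6 ∧ q13 ∧ q7 → q20]. New: q8, q20.
Round 3: (i) [q20 ∧ q3 → q31]; (iv) [q8 → q32]; (vii) [q20 ∧ q12 → q5]. New: q31, q32, q5.
Round 4: (v) [q31 ∧ q32 → q21]. New: q21.
q21 first appears in round 4.

4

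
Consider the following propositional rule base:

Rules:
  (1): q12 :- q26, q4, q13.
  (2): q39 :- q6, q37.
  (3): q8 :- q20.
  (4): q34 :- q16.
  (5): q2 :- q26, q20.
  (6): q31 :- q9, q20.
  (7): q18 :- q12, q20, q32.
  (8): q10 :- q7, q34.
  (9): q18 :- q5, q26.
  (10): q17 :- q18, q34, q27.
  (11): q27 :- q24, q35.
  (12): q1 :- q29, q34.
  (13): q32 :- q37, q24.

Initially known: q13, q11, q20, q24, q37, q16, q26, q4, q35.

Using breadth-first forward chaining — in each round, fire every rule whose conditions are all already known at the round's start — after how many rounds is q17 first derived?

Round 1 — (1), (3), (4), (5), (11), (13), derive q12, q8, q34, q2, q27, q32.
Round 2 — (7), derive q18.
Round 3 — (10), derive q17.
q17 first appears in round 3.

3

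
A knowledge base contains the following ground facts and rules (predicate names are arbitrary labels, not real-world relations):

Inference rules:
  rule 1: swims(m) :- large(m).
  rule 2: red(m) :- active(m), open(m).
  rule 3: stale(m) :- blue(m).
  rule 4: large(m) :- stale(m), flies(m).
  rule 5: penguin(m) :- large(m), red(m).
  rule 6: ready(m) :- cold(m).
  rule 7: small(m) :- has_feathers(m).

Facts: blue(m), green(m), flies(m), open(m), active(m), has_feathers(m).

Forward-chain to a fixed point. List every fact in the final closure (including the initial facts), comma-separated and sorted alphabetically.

Round 1: rule 2 [red(m) :- active(m), open(m).]; rule 3 [stale(m) :- blue(m).]; rule 7 [small(m) :- has_feathers(m).]. Adds red(m), stale(m), small(m).
Round 2: rule 4 [large(m) :- stale(m), flies(m).]. Adds large(m).
Round 3: rule 1 [swims(m) :- large(m).]; rule 5 [penguin(m) :- large(m), red(m).]. Adds swims(m), penguin(m).

active(m), blue(m), flies(m), green(m), has_feathers(m), large(m), open(m), penguin(m), red(m), small(m), stale(m), swims(m)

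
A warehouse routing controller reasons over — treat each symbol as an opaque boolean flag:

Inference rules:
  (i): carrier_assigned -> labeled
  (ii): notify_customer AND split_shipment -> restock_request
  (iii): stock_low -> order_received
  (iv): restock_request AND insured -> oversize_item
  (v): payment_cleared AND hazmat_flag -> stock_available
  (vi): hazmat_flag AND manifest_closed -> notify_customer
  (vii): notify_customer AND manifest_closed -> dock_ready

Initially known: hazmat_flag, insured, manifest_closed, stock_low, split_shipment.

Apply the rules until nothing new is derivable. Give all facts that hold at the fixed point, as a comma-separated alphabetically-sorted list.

dock_ready, hazmat_flag, insured, manifest_closed, notify_customer, order_received, oversize_item, restock_request, split_shipment, stock_low

Round 1 — (iii), (vi), derive order_received, notify_customer.
Round 2 — (ii), (vii), derive restock_request, dock_ready.
Round 3 — (iv), derive oversize_item.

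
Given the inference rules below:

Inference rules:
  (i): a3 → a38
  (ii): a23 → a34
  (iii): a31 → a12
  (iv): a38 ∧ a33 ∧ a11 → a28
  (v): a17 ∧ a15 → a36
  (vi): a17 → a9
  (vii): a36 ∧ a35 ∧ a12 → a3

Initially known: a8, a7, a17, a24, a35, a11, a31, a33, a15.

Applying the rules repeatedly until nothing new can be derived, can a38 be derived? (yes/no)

Round 1 fires (iii), (v), (vi), giving a12, a36, a9.
Round 2 fires (vii), giving a3.
Round 3 fires (i), giving a38.
Round 4 fires (iv), giving a28.
a38 appears in round 3, so it is derivable.

yes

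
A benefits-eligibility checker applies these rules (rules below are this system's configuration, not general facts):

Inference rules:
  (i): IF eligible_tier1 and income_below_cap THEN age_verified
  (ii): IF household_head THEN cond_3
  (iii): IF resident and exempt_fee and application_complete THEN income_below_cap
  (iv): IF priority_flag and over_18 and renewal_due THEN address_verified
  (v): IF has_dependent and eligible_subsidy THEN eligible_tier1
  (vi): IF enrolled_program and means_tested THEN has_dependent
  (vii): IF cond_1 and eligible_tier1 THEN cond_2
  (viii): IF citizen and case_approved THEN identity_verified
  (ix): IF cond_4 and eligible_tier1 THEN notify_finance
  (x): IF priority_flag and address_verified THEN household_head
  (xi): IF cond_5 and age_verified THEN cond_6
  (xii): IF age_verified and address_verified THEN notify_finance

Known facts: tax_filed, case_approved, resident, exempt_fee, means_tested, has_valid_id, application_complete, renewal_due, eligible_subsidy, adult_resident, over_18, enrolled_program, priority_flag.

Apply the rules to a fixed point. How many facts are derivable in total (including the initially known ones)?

Round 1 — (iii), (iv), (vi), derive income_below_cap, address_verified, has_dependent.
Round 2 — (v), (x), derive eligible_tier1, household_head.
Round 3 — (i), (ii), derive age_verified, cond_3.
Round 4 — (xii), derive notify_finance.
Closure: {address_verified, adult_resident, age_verified, application_complete, case_approved, cond_3, eligible_subsidy, eligible_tier1, enrolled_program, exempt_fee, has_dependent, has_valid_id, household_head, income_below_cap, means_tested, notify_finance, over_18, priority_flag, renewal_due, resident, tax_filed} — 21 facts.

21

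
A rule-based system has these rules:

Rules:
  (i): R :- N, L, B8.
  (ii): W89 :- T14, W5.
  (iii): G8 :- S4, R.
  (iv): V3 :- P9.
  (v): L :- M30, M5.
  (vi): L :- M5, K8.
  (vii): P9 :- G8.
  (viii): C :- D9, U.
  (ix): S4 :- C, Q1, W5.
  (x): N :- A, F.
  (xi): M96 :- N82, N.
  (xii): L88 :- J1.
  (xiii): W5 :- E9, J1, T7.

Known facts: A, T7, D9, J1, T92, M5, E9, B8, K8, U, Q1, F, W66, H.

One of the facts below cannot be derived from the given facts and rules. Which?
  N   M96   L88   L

[1] (vi) [L :- M5, K8.]; (viii) [C :- D9, U.]; (x) [N :- A, F.]; (xii) [L88 :- J1.]; (xiii) [W5 :- E9, J1, T7.]. ⇒ new: L, C, N, L88, W5.
[2] (i) [R :- N, L, B8.]; (ix) [S4 :- C, Q1, W5.]. ⇒ new: R, S4.
[3] (iii) [G8 :- S4, R.]. ⇒ new: G8.
[4] (vii) [P9 :- G8.]. ⇒ new: P9.
[5] (iv) [V3 :- P9.]. ⇒ new: V3.
Derived: L88 (round 1), L (round 1), N (round 1). M96 never appears in any round.

M96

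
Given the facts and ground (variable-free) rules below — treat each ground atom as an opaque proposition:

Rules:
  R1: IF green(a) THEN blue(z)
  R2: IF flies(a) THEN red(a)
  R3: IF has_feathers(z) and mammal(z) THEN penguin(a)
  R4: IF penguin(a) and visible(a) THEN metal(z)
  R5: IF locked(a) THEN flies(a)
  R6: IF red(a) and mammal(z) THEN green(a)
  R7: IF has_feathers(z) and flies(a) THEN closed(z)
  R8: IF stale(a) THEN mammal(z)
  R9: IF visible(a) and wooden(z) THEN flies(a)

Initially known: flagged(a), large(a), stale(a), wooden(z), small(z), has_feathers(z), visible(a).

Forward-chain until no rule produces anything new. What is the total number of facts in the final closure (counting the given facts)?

15

Round 1: R8 [IF stale(a) THEN mammal(z)]; R9 [IF visible(a) and wooden(z) THEN flies(a)]. Adds mammal(z), flies(a).
Round 2: R2 [IF flies(a) THEN red(a)]; R3 [IF has_feathers(z) and mammal(z) THEN penguin(a)]; R7 [IF has_feathers(z) and flies(a) THEN closed(z)]. Adds red(a), penguin(a), closed(z).
Round 3: R4 [IF penguin(a) and visible(a) THEN metal(z)]; R6 [IF red(a) and mammal(z) THEN green(a)]. Adds metal(z), green(a).
Round 4: R1 [IF green(a) THEN blue(z)]. Adds blue(z).
Closure: {blue(z), closed(z), flagged(a), flies(a), green(a), has_feathers(z), large(a), mammal(z), metal(z), penguin(a), red(a), small(z), stale(a), visible(a), wooden(z)} — 15 facts.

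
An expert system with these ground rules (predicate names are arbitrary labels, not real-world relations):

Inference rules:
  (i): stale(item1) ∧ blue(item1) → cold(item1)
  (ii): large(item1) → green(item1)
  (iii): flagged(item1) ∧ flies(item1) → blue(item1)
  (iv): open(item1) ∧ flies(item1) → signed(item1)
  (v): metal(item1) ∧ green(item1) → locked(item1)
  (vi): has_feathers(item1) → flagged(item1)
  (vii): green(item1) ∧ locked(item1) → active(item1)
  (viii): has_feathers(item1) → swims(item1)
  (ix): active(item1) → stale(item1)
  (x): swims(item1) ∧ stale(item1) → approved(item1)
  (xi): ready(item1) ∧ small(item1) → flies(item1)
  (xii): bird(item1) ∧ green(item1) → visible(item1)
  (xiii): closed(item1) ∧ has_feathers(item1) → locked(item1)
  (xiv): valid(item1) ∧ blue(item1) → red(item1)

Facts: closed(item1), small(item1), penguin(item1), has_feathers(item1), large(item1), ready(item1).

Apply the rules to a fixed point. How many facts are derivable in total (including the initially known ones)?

16

Round 1 fires (ii), (vi), (viii), (xi), (xiii), giving green(item1), flagged(item1), swims(item1), flies(item1), locked(item1).
Round 2 fires (iii), (vii), giving blue(item1), active(item1).
Round 3 fires (ix), giving stale(item1).
Round 4 fires (i), (x), giving cold(item1), approved(item1).
Closure: {active(item1), approved(item1), blue(item1), closed(item1), cold(item1), flagged(item1), flies(item1), green(item1), has_feathers(item1), large(item1), locked(item1), penguin(item1), ready(item1), small(item1), stale(item1), swims(item1)} — 16 facts.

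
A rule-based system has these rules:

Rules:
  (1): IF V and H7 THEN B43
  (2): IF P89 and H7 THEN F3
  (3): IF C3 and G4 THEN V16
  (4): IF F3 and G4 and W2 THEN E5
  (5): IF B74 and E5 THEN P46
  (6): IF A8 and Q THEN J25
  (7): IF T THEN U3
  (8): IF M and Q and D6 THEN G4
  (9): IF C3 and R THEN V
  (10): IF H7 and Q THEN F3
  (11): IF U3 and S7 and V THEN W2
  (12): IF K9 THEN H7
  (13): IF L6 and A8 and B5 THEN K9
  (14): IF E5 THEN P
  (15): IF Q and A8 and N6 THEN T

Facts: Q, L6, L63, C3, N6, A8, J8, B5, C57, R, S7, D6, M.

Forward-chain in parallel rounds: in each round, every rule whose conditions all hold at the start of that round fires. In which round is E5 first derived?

4

Round 1: (6) [IF A8 and Q THEN J25]; (8) [IF M and Q and D6 THEN G4]; (9) [IF C3 and R THEN V]; (13) [IF L6 and A8 and B5 THEN K9]; (15) [IF Q and A8 and N6 THEN T]. New: J25, G4, V, K9, T.
Round 2: (3) [IF C3 and G4 THEN V16]; (7) [IF T THEN U3]; (12) [IF K9 THEN H7]. New: V16, U3, H7.
Round 3: (1) [IF V and H7 THEN B43]; (10) [IF H7 and Q THEN F3]; (11) [IF U3 and S7 and V THEN W2]. New: B43, F3, W2.
Round 4: (4) [IF F3 and G4 and W2 THEN E5]. New: E5.
E5 first appears in round 4.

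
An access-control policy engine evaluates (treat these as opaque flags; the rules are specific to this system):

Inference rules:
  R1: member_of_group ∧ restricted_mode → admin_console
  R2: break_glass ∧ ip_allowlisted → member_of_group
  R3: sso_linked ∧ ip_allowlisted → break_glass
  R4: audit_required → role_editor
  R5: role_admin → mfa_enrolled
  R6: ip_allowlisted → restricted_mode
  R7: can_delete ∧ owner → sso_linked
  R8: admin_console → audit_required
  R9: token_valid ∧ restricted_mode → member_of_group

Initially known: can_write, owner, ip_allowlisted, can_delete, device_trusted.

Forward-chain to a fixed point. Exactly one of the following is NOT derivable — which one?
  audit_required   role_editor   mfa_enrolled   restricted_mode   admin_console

mfa_enrolled

Round 1 — R6, R7, derive restricted_mode, sso_linked.
Round 2 — R3, derive break_glass.
Round 3 — R2, derive member_of_group.
Round 4 — R1, derive admin_console.
Round 5 — R8, derive audit_required.
Round 6 — R4, derive role_editor.
Derived: role_editor (round 6), admin_console (round 4), audit_required (round 5), restricted_mode (round 1). mfa_enrolled never appears in any round.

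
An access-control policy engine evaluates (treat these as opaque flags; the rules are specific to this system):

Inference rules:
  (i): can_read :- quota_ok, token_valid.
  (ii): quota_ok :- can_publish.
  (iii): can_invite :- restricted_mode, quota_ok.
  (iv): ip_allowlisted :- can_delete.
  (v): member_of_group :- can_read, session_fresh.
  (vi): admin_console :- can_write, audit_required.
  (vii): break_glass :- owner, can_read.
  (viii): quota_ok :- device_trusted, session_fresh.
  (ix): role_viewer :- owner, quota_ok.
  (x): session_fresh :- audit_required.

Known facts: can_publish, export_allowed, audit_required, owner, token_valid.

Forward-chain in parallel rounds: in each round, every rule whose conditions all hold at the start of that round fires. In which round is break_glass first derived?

Round 1: (ii) [quota_ok :- can_publish.]; (x) [session_fresh :- audit_required.]. Adds quota_ok, session_fresh.
Round 2: (i) [can_read :- quota_ok, token_valid.]; (ix) [role_viewer :- owner, quota_ok.]. Adds can_read, role_viewer.
Round 3: (v) [member_of_group :- can_read, session_fresh.]; (vii) [break_glass :- owner, can_read.]. Adds member_of_group, break_glass.
break_glass first appears in round 3.

3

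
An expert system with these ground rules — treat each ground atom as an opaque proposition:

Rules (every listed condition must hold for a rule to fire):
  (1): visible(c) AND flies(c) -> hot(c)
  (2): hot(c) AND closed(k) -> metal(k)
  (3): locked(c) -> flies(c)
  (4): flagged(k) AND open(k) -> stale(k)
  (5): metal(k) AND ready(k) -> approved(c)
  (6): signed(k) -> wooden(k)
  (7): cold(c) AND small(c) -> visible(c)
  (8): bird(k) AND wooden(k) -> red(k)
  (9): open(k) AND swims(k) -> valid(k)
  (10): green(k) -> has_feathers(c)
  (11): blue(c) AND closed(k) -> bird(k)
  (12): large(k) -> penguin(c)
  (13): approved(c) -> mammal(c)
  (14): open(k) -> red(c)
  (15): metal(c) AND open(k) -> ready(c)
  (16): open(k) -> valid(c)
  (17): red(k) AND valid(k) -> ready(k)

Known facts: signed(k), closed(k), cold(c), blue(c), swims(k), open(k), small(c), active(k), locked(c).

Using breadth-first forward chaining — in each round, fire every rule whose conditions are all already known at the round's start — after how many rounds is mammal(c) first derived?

5

Round 1 — (3), (6), (7), (9), (11), (14), (16), derive flies(c), wooden(k), visible(c), valid(k), bird(k), red(c), valid(c).
Round 2 — (1), (8), derive hot(c), red(k).
Round 3 — (2), (17), derive metal(k), ready(k).
Round 4 — (5), derive approved(c).
Round 5 — (13), derive mammal(c).
mammal(c) first appears in round 5.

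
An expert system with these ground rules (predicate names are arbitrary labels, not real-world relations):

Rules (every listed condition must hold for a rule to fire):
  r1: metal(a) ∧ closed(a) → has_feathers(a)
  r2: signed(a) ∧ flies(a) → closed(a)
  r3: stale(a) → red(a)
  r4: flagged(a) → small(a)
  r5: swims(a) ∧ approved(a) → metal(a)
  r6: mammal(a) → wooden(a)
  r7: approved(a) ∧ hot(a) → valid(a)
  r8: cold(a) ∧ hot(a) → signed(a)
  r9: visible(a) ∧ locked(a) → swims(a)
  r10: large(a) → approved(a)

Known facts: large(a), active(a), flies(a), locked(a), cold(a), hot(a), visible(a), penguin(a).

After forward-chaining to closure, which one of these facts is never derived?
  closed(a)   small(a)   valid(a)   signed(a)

small(a)

Round 1 — r8, r9, r10, derive signed(a), swims(a), approved(a).
Round 2 — r2, r5, r7, derive closed(a), metal(a), valid(a).
Round 3 — r1, derive has_feathers(a).
Derived: closed(a) (round 2), valid(a) (round 2), signed(a) (round 1). small(a) never appears in any round.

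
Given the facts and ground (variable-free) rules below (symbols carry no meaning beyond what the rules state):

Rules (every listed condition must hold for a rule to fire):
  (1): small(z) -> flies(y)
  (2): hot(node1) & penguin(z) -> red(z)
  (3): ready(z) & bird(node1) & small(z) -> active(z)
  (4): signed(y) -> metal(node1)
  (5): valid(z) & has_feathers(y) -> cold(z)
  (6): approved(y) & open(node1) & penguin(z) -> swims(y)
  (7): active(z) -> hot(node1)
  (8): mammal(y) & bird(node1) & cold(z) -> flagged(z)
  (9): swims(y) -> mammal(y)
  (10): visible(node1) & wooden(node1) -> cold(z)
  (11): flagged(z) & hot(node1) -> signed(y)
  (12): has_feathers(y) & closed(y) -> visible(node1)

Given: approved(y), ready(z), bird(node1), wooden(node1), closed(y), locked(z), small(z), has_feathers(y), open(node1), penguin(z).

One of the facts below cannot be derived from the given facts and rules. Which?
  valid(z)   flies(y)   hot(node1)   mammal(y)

Round 1 — (1), (3), (6), (12), derive flies(y), active(z), swims(y), visible(node1).
Round 2 — (7), (9), (10), derive hot(node1), mammal(y), cold(z).
Round 3 — (2), (8), derive red(z), flagged(z).
Round 4 — (11), derive signed(y).
Round 5 — (4), derive metal(node1).
Derived: mammal(y) (round 2), flies(y) (round 1), hot(node1) (round 2). valid(z) never appears in any round.

valid(z)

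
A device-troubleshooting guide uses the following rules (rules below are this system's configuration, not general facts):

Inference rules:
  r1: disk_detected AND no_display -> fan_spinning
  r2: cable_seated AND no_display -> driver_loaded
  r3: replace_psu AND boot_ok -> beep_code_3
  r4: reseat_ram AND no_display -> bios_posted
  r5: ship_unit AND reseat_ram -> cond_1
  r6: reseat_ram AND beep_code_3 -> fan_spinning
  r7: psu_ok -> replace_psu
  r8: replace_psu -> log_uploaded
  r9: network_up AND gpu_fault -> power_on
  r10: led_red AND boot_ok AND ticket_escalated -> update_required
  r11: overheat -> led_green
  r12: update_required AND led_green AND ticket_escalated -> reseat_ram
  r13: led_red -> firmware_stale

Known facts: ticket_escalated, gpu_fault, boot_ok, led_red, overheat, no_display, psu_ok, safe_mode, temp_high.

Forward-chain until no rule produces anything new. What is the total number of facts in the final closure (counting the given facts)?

18

Round 1: r7 [psu_ok -> replace_psu]; r10 [led_red AND boot_ok AND ticket_escalated -> update_required]; r11 [overheat -> led_green]; r13 [led_red -> firmware_stale]. New: replace_psu, update_required, led_green, firmware_stale.
Round 2: r3 [replace_psu AND boot_ok -> beep_code_3]; r8 [replace_psu -> log_uploaded]; r12 [update_required AND led_green AND ticket_escalated -> reseat_ram]. New: beep_code_3, log_uploaded, reseat_ram.
Round 3: r4 [reseat_ram AND no_display -> bios_posted]; r6 [reseat_ram AND beep_code_3 -> fan_spinning]. New: bios_posted, fan_spinning.
Closure: {beep_code_3, bios_posted, boot_ok, fan_spinning, firmware_stale, gpu_fault, led_green, led_red, log_uploaded, no_display, overheat, psu_ok, replace_psu, reseat_ram, safe_mode, temp_high, ticket_escalated, update_required} — 18 facts.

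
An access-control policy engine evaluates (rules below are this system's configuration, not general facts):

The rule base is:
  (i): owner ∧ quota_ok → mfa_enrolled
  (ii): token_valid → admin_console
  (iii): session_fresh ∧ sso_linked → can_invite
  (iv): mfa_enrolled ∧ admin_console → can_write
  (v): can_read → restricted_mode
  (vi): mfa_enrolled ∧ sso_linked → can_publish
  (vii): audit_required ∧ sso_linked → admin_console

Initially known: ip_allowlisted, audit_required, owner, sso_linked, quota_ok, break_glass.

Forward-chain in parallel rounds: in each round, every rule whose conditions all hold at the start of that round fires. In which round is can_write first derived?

Round 1: (i) [owner ∧ quota_ok → mfa_enrolled]; (vii) [audit_required ∧ sso_linked → admin_console]. Adds mfa_enrolled, admin_console.
Round 2: (iv) [mfa_enrolled ∧ admin_console → can_write]; (vi) [mfa_enrolled ∧ sso_linked → can_publish]. Adds can_write, can_publish.
can_write first appears in round 2.

2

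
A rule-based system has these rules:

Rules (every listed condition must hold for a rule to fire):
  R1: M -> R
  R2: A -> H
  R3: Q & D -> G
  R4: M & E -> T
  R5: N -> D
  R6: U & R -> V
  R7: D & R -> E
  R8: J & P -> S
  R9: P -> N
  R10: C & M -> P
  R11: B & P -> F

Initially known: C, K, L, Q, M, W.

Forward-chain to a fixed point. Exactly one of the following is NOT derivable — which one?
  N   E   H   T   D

Round 1 fires R1, R10, giving R, P.
Round 2 fires R9, giving N.
Round 3 fires R5, giving D.
Round 4 fires R3, R7, giving G, E.
Round 5 fires R4, giving T.
Derived: T (round 5), D (round 3), N (round 2), E (round 4). H never appears in any round.

H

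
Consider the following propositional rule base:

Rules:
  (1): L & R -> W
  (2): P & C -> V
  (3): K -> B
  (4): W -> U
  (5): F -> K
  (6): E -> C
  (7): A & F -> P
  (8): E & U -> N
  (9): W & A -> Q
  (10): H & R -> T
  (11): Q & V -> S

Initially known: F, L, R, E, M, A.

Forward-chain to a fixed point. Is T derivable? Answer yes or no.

no

[1] (1) [L & R -> W]; (5) [F -> K]; (6) [E -> C]; (7) [A & F -> P]. ⇒ new: W, K, C, P.
[2] (2) [P & C -> V]; (3) [K -> B]; (4) [W -> U]; (9) [W & A -> Q]. ⇒ new: V, B, U, Q.
[3] (8) [E & U -> N]; (11) [Q & V -> S]. ⇒ new: N, S.
Fixed point reached. T is concluded only by (10); (10) needs H (never derived).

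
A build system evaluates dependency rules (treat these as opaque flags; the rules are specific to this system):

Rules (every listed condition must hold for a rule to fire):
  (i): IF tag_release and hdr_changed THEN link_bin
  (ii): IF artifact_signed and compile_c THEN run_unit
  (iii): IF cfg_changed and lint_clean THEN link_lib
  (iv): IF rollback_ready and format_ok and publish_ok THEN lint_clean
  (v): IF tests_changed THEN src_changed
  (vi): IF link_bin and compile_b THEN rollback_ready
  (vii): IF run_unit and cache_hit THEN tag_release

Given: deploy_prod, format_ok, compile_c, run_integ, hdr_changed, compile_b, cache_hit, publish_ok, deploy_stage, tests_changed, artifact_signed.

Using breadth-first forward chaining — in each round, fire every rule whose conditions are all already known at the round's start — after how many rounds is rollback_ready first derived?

4

Round 1: (ii) [IF artifact_signed and compile_c THEN run_unit]; (v) [IF tests_changed THEN src_changed]. New: run_unit, src_changed.
Round 2: (vii) [IF run_unit and cache_hit THEN tag_release]. New: tag_release.
Round 3: (i) [IF tag_release and hdr_changed THEN link_bin]. New: link_bin.
Round 4: (vi) [IF link_bin and compile_b THEN rollback_ready]. New: rollback_ready.
rollback_ready first appears in round 4.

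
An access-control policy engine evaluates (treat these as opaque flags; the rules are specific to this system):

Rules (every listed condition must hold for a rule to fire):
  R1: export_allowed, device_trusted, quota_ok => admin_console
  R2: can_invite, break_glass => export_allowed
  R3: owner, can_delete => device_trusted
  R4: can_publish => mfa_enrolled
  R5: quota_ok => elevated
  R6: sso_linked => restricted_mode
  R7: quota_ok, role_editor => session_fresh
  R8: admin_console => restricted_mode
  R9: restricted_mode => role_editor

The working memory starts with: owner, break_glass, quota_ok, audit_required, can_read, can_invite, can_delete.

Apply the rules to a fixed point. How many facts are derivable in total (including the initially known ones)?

14

Round 1: R2 [can_invite, break_glass => export_allowed]; R3 [owner, can_delete => device_trusted]; R5 [quota_ok => elevated]. New: export_allowed, device_trusted, elevated.
Round 2: R1 [export_allowed, device_trusted, quota_ok => admin_console]. New: admin_console.
Round 3: R8 [admin_console => restricted_mode]. New: restricted_mode.
Round 4: R9 [restricted_mode => role_editor]. New: role_editor.
Round 5: R7 [quota_ok, role_editor => session_fresh]. New: session_fresh.
Closure: {admin_console, audit_required, break_glass, can_delete, can_invite, can_read, device_trusted, elevated, export_allowed, owner, quota_ok, restricted_mode, role_editor, session_fresh} — 14 facts.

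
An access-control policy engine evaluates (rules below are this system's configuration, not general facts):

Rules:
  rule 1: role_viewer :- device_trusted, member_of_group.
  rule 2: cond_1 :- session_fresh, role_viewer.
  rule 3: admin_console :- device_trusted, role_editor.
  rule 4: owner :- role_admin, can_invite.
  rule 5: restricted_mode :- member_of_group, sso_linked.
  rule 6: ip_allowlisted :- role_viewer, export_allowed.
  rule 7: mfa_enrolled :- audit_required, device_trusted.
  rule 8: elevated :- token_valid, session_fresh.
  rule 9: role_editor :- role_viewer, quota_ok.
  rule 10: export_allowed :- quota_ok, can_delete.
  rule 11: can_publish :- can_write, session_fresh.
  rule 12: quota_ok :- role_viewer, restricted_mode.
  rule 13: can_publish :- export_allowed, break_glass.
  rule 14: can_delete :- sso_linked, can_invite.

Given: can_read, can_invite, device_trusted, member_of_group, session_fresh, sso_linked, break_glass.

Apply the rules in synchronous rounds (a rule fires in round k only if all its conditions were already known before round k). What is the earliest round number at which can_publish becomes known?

Round 1 fires rule 1, rule 5, rule 14, giving role_viewer, restricted_mode, can_delete.
Round 2 fires rule 2, rule 12, giving cond_1, quota_ok.
Round 3 fires rule 9, rule 10, giving role_editor, export_allowed.
Round 4 fires rule 3, rule 6, rule 13, giving admin_console, ip_allowlisted, can_publish.
can_publish first appears in round 4.

4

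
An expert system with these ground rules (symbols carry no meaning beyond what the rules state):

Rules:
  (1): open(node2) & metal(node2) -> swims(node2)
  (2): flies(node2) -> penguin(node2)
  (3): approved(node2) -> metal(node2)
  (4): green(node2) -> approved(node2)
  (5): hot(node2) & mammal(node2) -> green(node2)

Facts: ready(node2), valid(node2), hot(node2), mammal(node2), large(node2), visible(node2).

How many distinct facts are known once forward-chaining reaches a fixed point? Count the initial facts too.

Round 1 fires (5), giving green(node2).
Round 2 fires (4), giving approved(node2).
Round 3 fires (3), giving metal(node2).
Closure: {approved(node2), green(node2), hot(node2), large(node2), mammal(node2), metal(node2), ready(node2), valid(node2), visible(node2)} — 9 facts.

9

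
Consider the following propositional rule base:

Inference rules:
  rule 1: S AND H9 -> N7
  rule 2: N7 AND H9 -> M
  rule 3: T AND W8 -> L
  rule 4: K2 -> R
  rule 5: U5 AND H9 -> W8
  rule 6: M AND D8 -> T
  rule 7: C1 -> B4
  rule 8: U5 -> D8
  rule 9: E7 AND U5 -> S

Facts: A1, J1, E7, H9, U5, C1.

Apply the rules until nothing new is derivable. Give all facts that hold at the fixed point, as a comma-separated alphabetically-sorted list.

A1, B4, C1, D8, E7, H9, J1, L, M, N7, S, T, U5, W8

[1] rule 5 [U5 AND H9 -> W8]; rule 7 [C1 -> B4]; rule 8 [U5 -> D8]; rule 9 [E7 AND U5 -> S]. ⇒ new: W8, B4, D8, S.
[2] rule 1 [S AND H9 -> N7]. ⇒ new: N7.
[3] rule 2 [N7 AND H9 -> M]. ⇒ new: M.
[4] rule 6 [M AND D8 -> T]. ⇒ new: T.
[5] rule 3 [T AND W8 -> L]. ⇒ new: L.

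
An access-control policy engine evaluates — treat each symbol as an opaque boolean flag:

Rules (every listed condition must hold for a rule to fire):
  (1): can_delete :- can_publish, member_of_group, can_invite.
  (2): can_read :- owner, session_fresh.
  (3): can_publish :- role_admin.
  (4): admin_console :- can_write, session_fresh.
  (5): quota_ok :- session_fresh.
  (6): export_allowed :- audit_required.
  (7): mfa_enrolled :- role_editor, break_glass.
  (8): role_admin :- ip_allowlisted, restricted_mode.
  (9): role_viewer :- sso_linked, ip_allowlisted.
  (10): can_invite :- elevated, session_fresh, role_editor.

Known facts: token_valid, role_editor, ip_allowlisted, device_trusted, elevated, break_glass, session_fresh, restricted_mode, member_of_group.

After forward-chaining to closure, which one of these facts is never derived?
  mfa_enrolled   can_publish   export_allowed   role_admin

Round 1: (5) [quota_ok :- session_fresh.]; (7) [mfa_enrolled :- role_editor, break_glass.]; (8) [role_admin :- ip_allowlisted, restricted_mode.]; (10) [can_invite :- elevated, session_fresh, role_editor.]. New: quota_ok, mfa_enrolled, role_admin, can_invite.
Round 2: (3) [can_publish :- role_admin.]. New: can_publish.
Round 3: (1) [can_delete :- can_publish, member_of_group, can_invite.]. New: can_delete.
Derived: mfa_enrolled (round 1), can_publish (round 2), role_admin (round 1). export_allowed never appears in any round.

export_allowed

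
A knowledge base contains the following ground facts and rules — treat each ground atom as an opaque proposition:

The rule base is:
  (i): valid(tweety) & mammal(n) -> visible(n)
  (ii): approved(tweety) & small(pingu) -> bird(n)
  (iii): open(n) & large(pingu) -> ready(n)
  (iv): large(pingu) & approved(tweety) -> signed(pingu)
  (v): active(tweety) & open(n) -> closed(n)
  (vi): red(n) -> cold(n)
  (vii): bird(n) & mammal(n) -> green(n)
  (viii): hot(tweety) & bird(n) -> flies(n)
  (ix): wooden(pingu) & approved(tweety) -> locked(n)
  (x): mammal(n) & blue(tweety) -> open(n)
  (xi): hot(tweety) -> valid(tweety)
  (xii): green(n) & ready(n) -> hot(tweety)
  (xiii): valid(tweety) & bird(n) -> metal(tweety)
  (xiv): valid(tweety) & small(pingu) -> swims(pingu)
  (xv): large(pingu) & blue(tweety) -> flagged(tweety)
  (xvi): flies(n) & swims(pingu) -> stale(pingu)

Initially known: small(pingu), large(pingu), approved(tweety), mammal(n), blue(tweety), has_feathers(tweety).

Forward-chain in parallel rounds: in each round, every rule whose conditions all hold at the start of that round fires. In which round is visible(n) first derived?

Round 1 — (ii), (iv), (x), (xv), derive bird(n), signed(pingu), open(n), flagged(tweety).
Round 2 — (iii), (vii), derive ready(n), green(n).
Round 3 — (xii), derive hot(tweety).
Round 4 — (viii), (xi), derive flies(n), valid(tweety).
Round 5 — (i), (xiii), (xiv), derive visible(n), metal(tweety), swims(pingu).
visible(n) first appears in round 5.

5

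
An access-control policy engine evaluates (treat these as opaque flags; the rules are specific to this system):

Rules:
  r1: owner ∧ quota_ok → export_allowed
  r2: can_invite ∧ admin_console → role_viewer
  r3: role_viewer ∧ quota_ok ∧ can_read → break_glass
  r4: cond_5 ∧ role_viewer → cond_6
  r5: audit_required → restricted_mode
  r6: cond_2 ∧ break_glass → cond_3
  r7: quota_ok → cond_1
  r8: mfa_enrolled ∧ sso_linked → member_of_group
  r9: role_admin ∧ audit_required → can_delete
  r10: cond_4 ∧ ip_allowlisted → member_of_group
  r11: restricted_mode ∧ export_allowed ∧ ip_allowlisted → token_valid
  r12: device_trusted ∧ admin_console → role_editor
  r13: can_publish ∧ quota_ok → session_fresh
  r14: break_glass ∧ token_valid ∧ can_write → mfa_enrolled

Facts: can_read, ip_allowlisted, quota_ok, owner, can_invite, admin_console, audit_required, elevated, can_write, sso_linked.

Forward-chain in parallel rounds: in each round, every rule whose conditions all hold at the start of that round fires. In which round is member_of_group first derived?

4

Round 1: r1 [owner ∧ quota_ok → export_allowed]; r2 [can_invite ∧ admin_console → role_viewer]; r5 [audit_required → restricted_mode]; r7 [quota_ok → cond_1]. Adds export_allowed, role_viewer, restricted_mode, cond_1.
Round 2: r3 [role_viewer ∧ quota_ok ∧ can_read → break_glass]; r11 [restricted_mode ∧ export_allowed ∧ ip_allowlisted → token_valid]. Adds break_glass, token_valid.
Round 3: r14 [break_glass ∧ token_valid ∧ can_write → mfa_enrolled]. Adds mfa_enrolled.
Round 4: r8 [mfa_enrolled ∧ sso_linked → member_of_group]. Adds member_of_group.
member_of_group first appears in round 4.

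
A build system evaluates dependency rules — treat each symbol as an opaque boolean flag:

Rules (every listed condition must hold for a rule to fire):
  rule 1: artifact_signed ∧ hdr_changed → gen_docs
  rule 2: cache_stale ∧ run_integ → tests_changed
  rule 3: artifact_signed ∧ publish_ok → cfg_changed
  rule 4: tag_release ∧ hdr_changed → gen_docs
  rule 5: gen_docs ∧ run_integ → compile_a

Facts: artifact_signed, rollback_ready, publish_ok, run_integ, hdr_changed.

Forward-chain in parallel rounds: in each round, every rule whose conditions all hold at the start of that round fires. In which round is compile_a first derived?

2

Round 1 — rule 1, rule 3, derive gen_docs, cfg_changed.
Round 2 — rule 5, derive compile_a.
compile_a first appears in round 2.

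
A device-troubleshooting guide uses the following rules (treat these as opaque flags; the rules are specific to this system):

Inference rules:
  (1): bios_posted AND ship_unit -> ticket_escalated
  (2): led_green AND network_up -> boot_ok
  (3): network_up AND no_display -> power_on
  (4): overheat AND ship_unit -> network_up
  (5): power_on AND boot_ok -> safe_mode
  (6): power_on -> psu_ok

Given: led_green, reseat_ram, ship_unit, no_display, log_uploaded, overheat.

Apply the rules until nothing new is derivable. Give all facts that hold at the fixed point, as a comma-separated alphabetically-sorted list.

boot_ok, led_green, log_uploaded, network_up, no_display, overheat, power_on, psu_ok, reseat_ram, safe_mode, ship_unit

Round 1 — (4), derive network_up.
Round 2 — (2), (3), derive boot_ok, power_on.
Round 3 — (5), (6), derive safe_mode, psu_ok.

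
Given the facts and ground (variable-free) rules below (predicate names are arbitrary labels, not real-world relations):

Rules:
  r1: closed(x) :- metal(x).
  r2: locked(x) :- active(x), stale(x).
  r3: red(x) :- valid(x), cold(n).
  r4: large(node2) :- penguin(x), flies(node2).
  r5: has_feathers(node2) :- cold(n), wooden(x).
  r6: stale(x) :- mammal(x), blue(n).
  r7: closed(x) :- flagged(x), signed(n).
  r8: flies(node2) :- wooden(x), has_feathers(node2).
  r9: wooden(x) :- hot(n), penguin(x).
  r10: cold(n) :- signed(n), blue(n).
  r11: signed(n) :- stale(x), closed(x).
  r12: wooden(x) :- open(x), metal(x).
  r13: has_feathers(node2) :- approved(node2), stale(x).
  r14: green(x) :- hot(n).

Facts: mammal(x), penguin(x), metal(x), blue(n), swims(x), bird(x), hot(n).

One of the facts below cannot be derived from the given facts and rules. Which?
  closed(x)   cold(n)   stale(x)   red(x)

red(x)

Round 1: r1 [closed(x) :- metal(x).]; r6 [stale(x) :- mammal(x), blue(n).]; r9 [wooden(x) :- hot(n), penguin(x).]; r14 [green(x) :- hot(n).]. Adds closed(x), stale(x), wooden(x), green(x).
Round 2: r11 [signed(n) :- stale(x), closed(x).]. Adds signed(n).
Round 3: r10 [cold(n) :- signed(n), blue(n).]. Adds cold(n).
Round 4: r5 [has_feathers(node2) :- cold(n), wooden(x).]. Adds has_feathers(node2).
Round 5: r8 [flies(node2) :- wooden(x), has_feathers(node2).]. Adds flies(node2).
Round 6: r4 [large(node2) :- penguin(x), flies(node2).]. Adds large(node2).
Derived: closed(x) (round 1), cold(n) (round 3), stale(x) (round 1). red(x) never appears in any round.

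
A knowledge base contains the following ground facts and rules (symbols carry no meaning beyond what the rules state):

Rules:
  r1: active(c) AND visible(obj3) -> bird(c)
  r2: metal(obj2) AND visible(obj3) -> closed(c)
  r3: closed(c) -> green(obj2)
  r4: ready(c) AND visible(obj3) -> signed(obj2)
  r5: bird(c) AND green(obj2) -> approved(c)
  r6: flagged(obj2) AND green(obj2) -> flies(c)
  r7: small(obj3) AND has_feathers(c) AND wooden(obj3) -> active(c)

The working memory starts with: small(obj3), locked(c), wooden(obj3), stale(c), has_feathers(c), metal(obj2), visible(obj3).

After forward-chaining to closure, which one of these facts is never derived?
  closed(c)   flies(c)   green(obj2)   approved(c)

flies(c)

Round 1: r2 [metal(obj2) AND visible(obj3) -> closed(c)]; r7 [small(obj3) AND has_feathers(c) AND wooden(obj3) -> active(c)]. Adds closed(c), active(c).
Round 2: r1 [active(c) AND visible(obj3) -> bird(c)]; r3 [closed(c) -> green(obj2)]. Adds bird(c), green(obj2).
Round 3: r5 [bird(c) AND green(obj2) -> approved(c)]. Adds approved(c).
Derived: approved(c) (round 3), green(obj2) (round 2), closed(c) (round 1). flies(c) never appears in any round.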